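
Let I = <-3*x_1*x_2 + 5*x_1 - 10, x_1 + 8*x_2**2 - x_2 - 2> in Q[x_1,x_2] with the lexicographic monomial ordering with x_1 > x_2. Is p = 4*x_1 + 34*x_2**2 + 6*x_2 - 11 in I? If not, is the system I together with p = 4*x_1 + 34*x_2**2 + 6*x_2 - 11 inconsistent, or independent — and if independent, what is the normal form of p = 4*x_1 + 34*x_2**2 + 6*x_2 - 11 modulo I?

Adjoining 4*x_1 + 34*x_2**2 + 6*x_2 - 11 makes the ideal the whole ring: the system is inconsistent.

First compute the reduced Gröbner basis of I by Buchberger's algorithm.
f_1 = -3*x_1*x_2 + 5*x_1 - 10, LT = x_1*x_2.
f_2 = x_1 + 8*x_2**2 - x_2 - 2, LT = x_1.

S(f_1,f_2): lcm = x_1*x_2. S = -5/3*x_1 - 8*x_2**3 + x_2**2 + 2*x_2 + 10/3.
  reduce S modulo (f_1, f_2):
  remainder -8*x_2**3 + 43/3*x_2**2 + 1/3*x_2 ≠ 0; add h_3 = -8*x_2**3 + 43/3*x_2**2 + 1/3*x_2 to the basis.

The other S-polynomials (S(f_1,h_3), S(f_2,h_3)) all reduce to 0 modulo the current basis, so we have a Gröbner basis.
Inter-reduce: drop elements whose leading term is divisible by another's, tail-reduce, and make monic.
Reduced Gröbner basis: {x_1 + 8*x_2**2 - x_2 - 2, x_2**3 - 43/24*x_2**2 - 1/24*x_2}.
Label its elements g_1 = x_1 + 8*x_2**2 - x_2 - 2, g_2 = x_2**3 - 43/24*x_2**2 - 1/24*x_2.

Reduce p = 4*x_1 + 34*x_2**2 + 6*x_2 - 11 modulo G:
  leading term x_1: subtract (4)·g_1 from 4*x_1 + 34*x_2**2 + 6*x_2 - 11 → 2*x_2**2 + 10*x_2 - 3
  leading term x_2**2: no divisor's leading term divides it; move 2*x_2**2 to the remainder.
  leading term x_2: no divisor's leading term divides it; move 10*x_2 to the remainder.
  leading term 1: no divisor's leading term divides it; move -3 to the remainder.
  normal form = 2*x_2**2 + 10*x_2 - 3.
The normal form is nonzero, so p ∉ I. Since p minus its normal form lies in I, I + (p) = I + (r) where r = 2*x_2**2 + 10*x_2 - 3; decide whether this ideal is the whole ring.
Run Buchberger on G together with r (pairs among the g_i already reduce to 0 since G is a Gröbner basis):
g_1 = x_1 + 8*x_2**2 - x_2 - 2, LT = x_1.
g_2 = x_2**3 - 43/24*x_2**2 - 1/24*x_2, LT = x_2**3.
r = 2*x_2**2 + 10*x_2 - 3, LT = x_2**2.

S(g_2,r): lcm = x_2**3. S = -163/24*x_2**2 + 35/24*x_2.
  reduce S modulo (g_1, g_2, r):
  remainder 425/12*x_2 - 163/16 ≠ 0; add m_4 = 425/12*x_2 - 163/16 to the basis.

S(g_2,m_4): lcm = x_2**3. S = -15341/10200*x_2**2 - 1/24*x_2.
  reduce S modulo (g_1, g_2, r, m_4):
  remainder -60621/578000 ≠ 0; add m_5 = -60621/578000 to the basis.

The other S-polynomials (S(g_1,g_2), S(g_1,r), S(g_1,m_4), S(r,m_4), S(g_1,m_5), S(g_2,m_5), S(r,m_5), S(m_4,m_5)) all reduce to 0 modulo the current basis, so we have a Gröbner basis.
Inter-reduce: drop elements whose leading term is divisible by another's, tail-reduce, and make monic.
Reduced Gröbner basis: {1}.
The reduced Gröbner basis of I + (p) is {1}: the ideal is the whole ring, so the enlarged system has no common solution — adjoining p is inconsistent.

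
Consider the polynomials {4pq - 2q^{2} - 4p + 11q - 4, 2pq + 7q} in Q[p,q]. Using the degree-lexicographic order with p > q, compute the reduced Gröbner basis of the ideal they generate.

G = {p^{2} + \tfrac{9}{2}p + \tfrac{7}{2}, pq + \tfrac{7}{2}q, q^{2} + 2p + \tfrac{3}{2}q + 2}

Buchberger's algorithm terminates because the ascending chain of leading-term ideals stabilizes.

f_1 = 4pq - 2q^{2} - 4p + 11q - 4, LT = pq.
f_2 = 2pq + 7q, LT = pq.

S(f_1,f_2): lcm = pq. S = -\tfrac{1}{2}q^{2} - p - \tfrac{3}{4}q - 1.
  leading term q^{2}: no divisor's leading term divides it; move -\tfrac{1}{2}q^{2} to the remainder.
  leading term p: no divisor's leading term divides it; move -p to the remainder.
  leading term q: no divisor's leading term divides it; move -\tfrac{3}{4}q to the remainder.
  leading term 1: no divisor's leading term divides it; move -1 to the remainder.
  remainder -\tfrac{1}{2}q^{2} - p - \tfrac{3}{4}q - 1 ≠ 0; add g_3 = -\tfrac{1}{2}q^{2} - p - \tfrac{3}{4}q - 1 to the basis.

S(f_1,g_3): lcm = pq^{2}. S = -\tfrac{1}{2}q^{3} - 2p^{2} - \tfrac{5}{2}pq + \tfrac{11}{4}q^{2} - 2p - q.
  leading term q^{3}: subtract (q)·g_3 from -\tfrac{1}{2}q^{3} - 2p^{2} - \tfrac{5}{2}pq + \tfrac{11}{4}q^{2} - 2p - q → -2p^{2} - \tfrac{3}{2}pq + \tfrac{7}{2}q^{2} - 2p
  leading term p^{2}: no divisor's leading term divides it; move -2p^{2} to the remainder.
  leading term pq: subtract (-\tfrac{3}{8})·f_1 from -\tfrac{3}{2}pq + \tfrac{7}{2}q^{2} - 2p → \tfrac{11}{4}q^{2} - \tfrac{7}{2}p + \tfrac{33}{8}q - \tfrac{3}{2}
  leading term q^{2}: subtract (-\tfrac{11}{2})·g_3 from \tfrac{11}{4}q^{2} - \tfrac{7}{2}p + \tfrac{33}{8}q - \tfrac{3}{2} → -9p - 7
  leading term p: no divisor's leading term divides it; move -9p to the remainder.
  leading term 1: no divisor's leading term divides it; move -7 to the remainder.
  remainder -2p^{2} - 9p - 7 ≠ 0; add g_4 = -2p^{2} - 9p - 7 to the basis.

S(f_2,g_3): lcm = pq^{2}. S = -2p^{2} - \tfrac{3}{2}pq + \tfrac{7}{2}q^{2} - 2p.
  leading term p^{2}: subtract (1)·g_4 from -2p^{2} - \tfrac{3}{2}pq + \tfrac{7}{2}q^{2} - 2p → -\tfrac{3}{2}pq + \tfrac{7}{2}q^{2} + 7p + 7
  leading term pq: subtract (-\tfrac{3}{8})·f_1 from -\tfrac{3}{2}pq + \tfrac{7}{2}q^{2} + 7p + 7 → \tfrac{11}{4}q^{2} + \tfrac{11}{2}p + \tfrac{33}{8}q + \tfrac{11}{2}
  leading term q^{2}: subtract (-\tfrac{11}{2})·g_3 from \tfrac{11}{4}q^{2} + \tfrac{11}{2}p + \tfrac{33}{8}q + \tfrac{11}{2} → 0
  remainder 0.

S(f_1,g_4): lcm = p^{2}q. S = -\tfrac{1}{2}pq^{2} - p^{2} - \tfrac{7}{4}pq - p - \tfrac{7}{2}q.
  leading term pq^{2}: subtract (-\tfrac{1}{8}q)·f_1 from -\tfrac{1}{2}pq^{2} - p^{2} - \tfrac{7}{4}pq - p - \tfrac{7}{2}q → -\tfrac{1}{4}q^{3} - p^{2} - \tfrac{9}{4}pq + \tfrac{11}{8}q^{2} - p - 4q
  leading term q^{3}: subtract (\tfrac{1}{2}q)·g_3 from -\tfrac{1}{4}q^{3} - p^{2} - \tfrac{9}{4}pq + \tfrac{11}{8}q^{2} - p - 4q → -p^{2} - \tfrac{7}{4}pq + \tfrac{7}{4}q^{2} - p - \tfrac{7}{2}q
  leading term p^{2}: subtract (\tfrac{1}{2})·g_4 from -p^{2} - \tfrac{7}{4}pq + \tfrac{7}{4}q^{2} - p - \tfrac{7}{2}q → -\tfrac{7}{4}pq + \tfrac{7}{4}q^{2} + \tfrac{7}{2}p - \tfrac{7}{2}q + \tfrac{7}{2}
  leading term pq: subtract (-\tfrac{7}{16})·f_1 from -\tfrac{7}{4}pq + \tfrac{7}{4}q^{2} + \tfrac{7}{2}p - \tfrac{7}{2}q + \tfrac{7}{2} → \tfrac{7}{8}q^{2} + \tfrac{7}{4}p + \tfrac{21}{16}q + \tfrac{7}{4}
  leading term q^{2}: subtract (-\tfrac{7}{4})·g_3 from \tfrac{7}{8}q^{2} + \tfrac{7}{4}p + \tfrac{21}{16}q + \tfrac{7}{4} → 0
  remainder 0.

S(f_2,g_4): lcm = p^{2}q. S = -pq - \tfrac{7}{2}q.
  leading term pq: subtract (-\tfrac{1}{4})·f_1 from -pq - \tfrac{7}{2}q → -\tfrac{1}{2}q^{2} - p - \tfrac{3}{4}q - 1
  leading term q^{2}: subtract (1)·g_3 from -\tfrac{1}{2}q^{2} - p - \tfrac{3}{4}q - 1 → 0
  remainder 0.

S(g_3,g_4): leading monomials are coprime, so the S-polynomial reduces to 0 (Buchberger's first criterion).
Every S-polynomial of the final basis reduces to 0, so we have a Gröbner basis.
Inter-reduce: drop elements whose leading term is divisible by another's, tail-reduce, and make monic.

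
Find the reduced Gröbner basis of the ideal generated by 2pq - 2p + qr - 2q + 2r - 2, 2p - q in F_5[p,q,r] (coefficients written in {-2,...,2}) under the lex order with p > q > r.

f_1 = 2pq - 2p + qr - 2q + 2r - 2, LT = pq.
f_2 = 2p - q, LT = p.

S(f_1,f_2): lcm = pq. S = -p - 2q^2 - 2qr - q + r - 1.
  leading term p: subtract (2)·f_2 from -p - 2q^2 - 2qr - q + r - 1 → -2q^2 - 2qr + q + r - 1
  leading term q^2: no divisor's leading term divides it; move -2q^2 to the remainder.
  leading term qr: no divisor's leading term divides it; move -2qr to the remainder.
  leading term q: no divisor's leading term divides it; move q to the remainder.
  leading term r: no divisor's leading term divides it; move r to the remainder.
  leading term 1: no divisor's leading term divides it; move -1 to the remainder.
  remainder -2q^2 - 2qr + q + r - 1 ≠ 0; add g_3 = -2q^2 - 2qr + q + r - 1 to the basis.

The other S-polynomials (S(f_1,g_3), S(f_2,g_3)) all reduce to 0 modulo the current basis, so we have a Gröbner basis.
Inter-reduce: drop elements whose leading term is divisible by another's, tail-reduce, and make monic.

G = {p + 2q, q^2 + qr + 2q + 2r - 2}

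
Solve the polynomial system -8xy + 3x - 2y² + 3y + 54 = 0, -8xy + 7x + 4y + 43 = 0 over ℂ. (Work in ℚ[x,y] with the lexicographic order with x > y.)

Compute a lex Gröbner basis by Buchberger's algorithm.
f_1 = -8xy + 3x - 2y² + 3y + 54, LT = xy.
f_2 = -8xy + 7x + 4y + 43, LT = xy.

S(f_1,f_2): lcm = xy. S = ½x + ¼y² + ⅛y - 11/8.
  leading term x: no divisor's leading term divides it; move ½x to the remainder.
  leading term y²: no divisor's leading term divides it; move ¼y² to the remainder.
  leading term y: no divisor's leading term divides it; move ⅛y to the remainder.
  leading term 1: no divisor's leading term divides it; move -11/8 to the remainder.
  remainder ½x + ¼y² + ⅛y - 11/8 ≠ 0; add h_3 = ½x + ¼y² + ⅛y - 11/8 to the basis.

S(f_1,h_3): lcm = xy. S = -⅜x - ½y³ + 19/8y - 27/4.
  leading term x: subtract (-¾)·h_3 from -⅜x - ½y³ + 19/8y - 27/4 → -½y³ + 3/16y² + 79/32y - 249/32
  leading term y³: no divisor's leading term divides it; move -½y³ to the remainder.
  leading term y²: no divisor's leading term divides it; move 3/16y² to the remainder.
  leading term y: no divisor's leading term divides it; move 79/32y to the remainder.
  leading term 1: no divisor's leading term divides it; move -249/32 to the remainder.
  remainder -½y³ + 3/16y² + 79/32y - 249/32 ≠ 0; add h_4 = -½y³ + 3/16y² + 79/32y - 249/32 to the basis.

The other S-polynomials (S(f_2,h_3), S(f_1,h_4), S(f_2,h_4), S(h_3,h_4)) all reduce to 0 modulo the current basis, so we have a Gröbner basis.
Inter-reduce: drop elements whose leading term is divisible by another's, tail-reduce, and make monic.
Reduced Gröbner basis: {x + ½y² + ¼y - 11/4, y³ - ⅜y² - 79/16y + 249/16}.

From the last basis element, y³ - ⅜y² - 79/16y + 249/16 = 0, so y takes values in {-3, 27/16 - sqrt(599)*I/16, 27/16 + sqrt(599)*I/16}. Each choice, substituted upward through the basis, yields the corresponding point(s) of the solution set.
  y = -3: the earlier basis element becomes x + 1 = 0, giving x = -1 — point (-1, -3).
  y = 27/16 - sqrt(599)*I/16: the earlier basis element becomes x - 531/256 - 31*sqrt(599)*I/256 = 0, giving x = 531/256 + 31*sqrt(599)*I/256 — point (531/256 + 31*sqrt(599)*I/256, 27/16 - sqrt(599)*I/16).
  y = 27/16 + sqrt(599)*I/16: the earlier basis element becomes x - 531/256 + 31*sqrt(599)*I/256 = 0, giving x = 531/256 - 31*sqrt(599)*I/256 — point (531/256 - 31*sqrt(599)*I/256, 27/16 + sqrt(599)*I/16).

{(-1, -3), (531/256 + 31*sqrt(599)*I/256, 27/16 - sqrt(599)*I/16), (531/256 - 31*sqrt(599)*I/256, 27/16 + sqrt(599)*I/16)}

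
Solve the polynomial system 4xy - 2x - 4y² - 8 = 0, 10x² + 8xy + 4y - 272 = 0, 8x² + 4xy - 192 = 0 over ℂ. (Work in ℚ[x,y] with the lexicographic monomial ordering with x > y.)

{(-4, -4)}

Compute a lex Gröbner basis by Buchberger's algorithm.
f_1 = 4xy - 2x - 4y² - 8, LT = xy.
f_2 = 10x² + 8xy + 4y - 272, LT = x².
f_3 = 8x² + 4xy - 192, LT = x².

S(f_1,f_2): lcm = x²y. S = -½x² - 9/5xy² - 2x - ⅖y² + 136/5y.
  reduce S modulo (f_1, f_2, f_3):
  remainder -9/4x - 9/5y³ - 9/10y² + 119/5y - 73/5 ≠ 0; add h_4 = -9/4x - 9/5y³ - 9/10y² + 119/5y - 73/5 to the basis.

S(f_1,f_3): lcm = x²y. S = -½x² - 3/2xy² - 2x + 24y.
  reduce S modulo (f_1, f_2, f_3, h_4):
  remainder 6/25y³ + 13/25y² - 271/150y - 14/75 ≠ 0; add h_5 = 6/25y³ + 13/25y² - 271/150y - 14/75 to the basis.

S(f_2,f_3): lcm = x². S = 3/10xy + ⅖y - 16/5.
  reduce S modulo (f_1, f_2, f_3, h_4, h_5):
  remainder ½y² + 13/12y - 11/3 ≠ 0; add h_6 = ½y² + 13/12y - 11/3 to the basis.

S(f_1,h_4): lcm = xy. S = -½x - ⅘y⁴ - ⅖y³ + 431/45y² - 292/45y - 2.
  reduce S modulo (f_1, f_2, f_3, h_4, h_5, h_6):
  remainder 35/54y + 70/27 ≠ 0; add h_7 = 35/54y + 70/27 to the basis.

The other S-polynomials (S(f_2,h_4), S(f_3,h_4), S(f_1,h_5), S(f_2,h_5), S(f_3,h_5), S(h_4,h_5), S(f_1,h_6), S(f_2,h_6), S(f_3,h_6), S(h_4,h_6), S(h_5,h_6), S(f_1,h_7), S(f_2,h_7), S(f_3,h_7), S(h_4,h_7), S(h_5,h_7), S(h_6,h_7)) all reduce to 0 modulo the current basis, so we have a Gröbner basis.
Inter-reduce: drop elements whose leading term is divisible by another's, tail-reduce, and make monic.
Reduced Gröbner basis: {x + 4, y + 4}.

Since the basis is lex-ordered, y + 4 is univariate in y. Its roots are {-4}. Back-substituting each root into the other basis elements fixes the other coordinates.
  y = -4: the earlier basis element becomes x + 4 = 0, giving x = -4 — point (-4, -4).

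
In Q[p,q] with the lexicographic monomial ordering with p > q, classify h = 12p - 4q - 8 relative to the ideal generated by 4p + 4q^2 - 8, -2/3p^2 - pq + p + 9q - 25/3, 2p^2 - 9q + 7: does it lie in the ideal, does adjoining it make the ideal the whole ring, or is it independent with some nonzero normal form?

12p - 4q - 8 lies in I (it reduces to 0).

First compute the reduced Gröbner basis of I by Buchberger's algorithm.
f_1 = 4p + 4q^2 - 8, LT = p.
f_2 = -2/3p^2 - pq + p + 9q - 25/3, LT = p^2.
f_3 = 2p^2 - 9q + 7, LT = p^2.

S(f_1,f_2): lcm = p^2. S = pq^2 - 3/2pq - 1/2p + 27/2q - 25/2.
  reduce S modulo (f_1, f_2, f_3):
  remainder -q^4 + 3/2q^3 + 5/2q^2 + 21/2q - 27/2 ≠ 0; add k_4 = -q^4 + 3/2q^3 + 5/2q^2 + 21/2q - 27/2 to the basis.

S(f_1,f_3): lcm = p^2. S = pq^2 - 2p + 9/2q - 7/2.
  reduce S modulo (f_1, f_2, f_3, k_4):
  remainder -3/2q^3 + 3/2q^2 - 6q + 6 ≠ 0; add k_5 = -3/2q^3 + 3/2q^2 - 6q + 6 to the basis.

S(k_4,k_5): lcm = q^4. S = -1/2q^3 - 13/2q^2 - 13/2q + 27/2.
  reduce S modulo (f_1, f_2, f_3, k_4, k_5):
  remainder -7q^2 - 9/2q + 23/2 ≠ 0; add k_6 = -7q^2 - 9/2q + 23/2 to the basis.

S(k_5,k_6): lcm = q^3. S = -23/14q^2 + 79/14q - 4.
  reduce S modulo (f_1, f_2, f_3, k_4, k_5, k_6):
  remainder 1313/196q - 1313/196 ≠ 0; add k_7 = 1313/196q - 1313/196 to the basis.

The other S-polynomials (S(f_2,f_3), S(f_1,k_4), S(f_2,k_4), S(f_3,k_4), S(f_1,k_5), S(f_2,k_5), S(f_3,k_5), S(f_1,k_6), S(f_2,k_6), S(f_3,k_6), S(k_4,k_6), S(f_1,k_7), S(f_2,k_7), S(f_3,k_7), S(k_4,k_7), S(k_5,k_7), S(k_6,k_7)) all reduce to 0 modulo the current basis, so we have a Gröbner basis.
Inter-reduce: drop elements whose leading term is divisible by another's, tail-reduce, and make monic.
Reduced Gröbner basis: {p - 1, q - 1}.
Label its elements g_1 = p - 1, g_2 = q - 1.

Reduce h = 12p - 4q - 8 modulo G:
  leading term p: subtract (12)·g_1 from 12p - 4q - 8 → -4q + 4
  leading term q: subtract (-4)·g_2 from -4q + 4 → 0
  normal form = 0.
Since the normal form is 0, h ∈ I.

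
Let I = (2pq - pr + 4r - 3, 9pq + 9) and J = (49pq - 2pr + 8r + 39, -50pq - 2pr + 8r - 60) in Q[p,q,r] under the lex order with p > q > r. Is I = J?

Yes, the ideals are equal.

Since reduced Gröbner bases are canonical representatives of ideals under a given ordering, it suffices to compute and compare them.
Buchberger on the first generating set:
f_1 = 2pq - pr + 4r - 3, LT = pq.
f_2 = 9pq + 9, LT = pq.

S(f_1,f_2): lcm = pq. S = -1/2pr + 2r - 5/2.
  leading term pr: no divisor's leading term divides it; move -1/2pr to the remainder.
  leading term r: no divisor's leading term divides it; move 2r to the remainder.
  leading term 1: no divisor's leading term divides it; move -5/2 to the remainder.
  remainder -1/2pr + 2r - 5/2 ≠ 0; add g_3 = -1/2pr + 2r - 5/2 to the basis.

S(f_1,g_3): lcm = pqr. S = -1/2pr^2 + 4qr - 5q + 2r^2 - 3/2r.
  leading term pr^2: subtract (r)·g_3 from -1/2pr^2 + 4qr - 5q + 2r^2 - 3/2r → 4qr - 5q + r
  leading term qr: no divisor's leading term divides it; move 4qr to the remainder.
  leading term q: no divisor's leading term divides it; move -5q to the remainder.
  leading term r: no divisor's leading term divides it; move r to the remainder.
  remainder 4qr - 5q + r ≠ 0; add g_4 = 4qr - 5q + r to the basis.

S(f_2,g_3): lcm = pqr. S = 4qr - 5q + r.
  leading term qr: subtract (1)·g_4 from 4qr - 5q + r → 0
  remainder 0.

S(f_1,g_4): lcm = pqr. S = 5/4pq - 1/2pr^2 - 1/4pr + 2r^2 - 3/2r.
  leading term pq: subtract (5/8)·f_1 from 5/4pq - 1/2pr^2 - 1/4pr + 2r^2 - 3/2r → -1/2pr^2 + 3/8pr + 2r^2 - 4r + 15/8
  leading term pr^2: subtract (r)·g_3 from -1/2pr^2 + 3/8pr + 2r^2 - 4r + 15/8 → 3/8pr - 3/2r + 15/8
  leading term pr: subtract (-3/4)·g_3 from 3/8pr - 3/2r + 15/8 → 0
  remainder 0.

S(f_2,g_4): lcm = pqr. S = 5/4pq - 1/4pr + r.
  leading term pq: subtract (5/8)·f_1 from 5/4pq - 1/4pr + r → 3/8pr - 3/2r + 15/8
  leading term pr: subtract (-3/4)·g_3 from 3/8pr - 3/2r + 15/8 → 0
  remainder 0.

S(g_3,g_4): lcm = pqr. S = 5/4pq - 1/4pr - 4qr + 5q.
  leading term pq: subtract (5/8)·f_1 from 5/4pq - 1/4pr - 4qr + 5q → 3/8pr - 4qr + 5q - 5/2r + 15/8
  leading term pr: subtract (-3/4)·g_3 from 3/8pr - 4qr + 5q - 5/2r + 15/8 → -4qr + 5q - r
  leading term qr: subtract (-1)·g_4 from -4qr + 5q - r → 0
  remainder 0.

Every S-polynomial of the final basis reduces to 0, so we have a Gröbner basis.
Inter-reduce: drop elements whose leading term is divisible by another's, tail-reduce, and make monic.
Reduced Gröbner basis: {pq + 1, pr - 4r + 5, qr - 5/4q + 1/4r}.

Buchberger on the second generating set:
h_1 = 49pq - 2pr + 8r + 39, LT = pq.
h_2 = -50pq - 2pr + 8r - 60, LT = pq.

S(h_1,h_2): lcm = pq. S = -99/1225pr + 396/1225r - 99/245.
  leading term pr: no divisor's leading term divides it; move -99/1225pr to the remainder.
  leading term r: no divisor's leading term divides it; move 396/1225r to the remainder.
  leading term 1: no divisor's leading term divides it; move -99/245 to the remainder.
  remainder -99/1225pr + 396/1225r - 99/245 ≠ 0; add k_3 = -99/1225pr + 396/1225r - 99/245 to the basis.

S(h_1,k_3): lcm = pqr. S = -2/49pr^2 + 4qr - 5q + 8/49r^2 + 39/49r.
  leading term pr^2: subtract (50/99r)·k_3 from -2/49pr^2 + 4qr - 5q + 8/49r^2 + 39/49r → 4qr - 5q + r
  leading term qr: no divisor's leading term divides it; move 4qr to the remainder.
  leading term q: no divisor's leading term divides it; move -5q to the remainder.
  leading term r: no divisor's leading term divides it; move r to the remainder.
  remainder 4qr - 5q + r ≠ 0; add k_4 = 4qr - 5q + r to the basis.

S(h_2,k_3): lcm = pqr. S = 1/25pr^2 + 4qr - 5q - 4/25r^2 + 6/5r.
  leading term pr^2: subtract (-49/99r)·k_3 from 1/25pr^2 + 4qr - 5q - 4/25r^2 + 6/5r → 4qr - 5q + r
  leading term qr: subtract (1)·k_4 from 4qr - 5q + r → 0
  remainder 0.

S(h_1,k_4): lcm = pqr. S = 5/4pq - 2/49pr^2 - 1/4pr + 8/49r^2 + 39/49r.
  leading term pq: subtract (5/196)·h_1 from 5/4pq - 2/49pr^2 - 1/4pr + 8/49r^2 + 39/49r → -2/49pr^2 - 39/196pr + 8/49r^2 + 29/49r - 195/196
  leading term pr^2: subtract (50/99r)·k_3 from -2/49pr^2 - 39/196pr + 8/49r^2 + 29/49r - 195/196 → -39/196pr + 39/49r - 195/196
  leading term pr: subtract (325/132)·k_3 from -39/196pr + 39/49r - 195/196 → 0
  remainder 0.

S(h_2,k_4): lcm = pqr. S = 5/4pq + 1/25pr^2 - 1/4pr - 4/25r^2 + 6/5r.
  leading term pq: subtract (5/196)·h_1 from 5/4pq + 1/25pr^2 - 1/4pr - 4/25r^2 + 6/5r → 1/25pr^2 - 39/196pr - 4/25r^2 + 244/245r - 195/196
  leading term pr^2: subtract (-49/99r)·k_3 from 1/25pr^2 - 39/196pr - 4/25r^2 + 244/245r - 195/196 → -39/196pr + 39/49r - 195/196
  leading term pr: subtract (325/132)·k_3 from -39/196pr + 39/49r - 195/196 → 0
  remainder 0.

S(k_3,k_4): lcm = pqr. S = 5/4pq - 1/4pr - 4qr + 5q.
  leading term pq: subtract (5/196)·h_1 from 5/4pq - 1/4pr - 4qr + 5q → -39/196pr - 4qr + 5q - 10/49r - 195/196
  leading term pr: subtract (325/132)·k_3 from -39/196pr - 4qr + 5q - 10/49r - 195/196 → -4qr + 5q - r
  leading term qr: subtract (-1)·k_4 from -4qr + 5q - r → 0
  remainder 0.

Every S-polynomial of the final basis reduces to 0, so we have a Gröbner basis.
Inter-reduce: drop elements whose leading term is divisible by another's, tail-reduce, and make monic.
Reduced Gröbner basis: {pq + 1, pr - 4r + 5, qr - 5/4q + 1/4r}.

These coincide, so the ideals are equal.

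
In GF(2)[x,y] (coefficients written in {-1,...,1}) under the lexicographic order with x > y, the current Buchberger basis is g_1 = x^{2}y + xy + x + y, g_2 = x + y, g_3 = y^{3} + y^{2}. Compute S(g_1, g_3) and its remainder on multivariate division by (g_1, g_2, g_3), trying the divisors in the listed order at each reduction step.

S(g_1, g_3) = x^{2}y^{2} + xy^{3} + xy^{2} + y^{3}; remainder on division = 0.

lcm(LM(g_1), LM(g_3)) = x^{2}y^{3}.
S = (lcm/LT(g_1))·g_1 − (lcm/LT(g_3))·g_3 = x^{2}y^{2} + xy^{3} + xy^{2} + y^{3}.
Reduce S modulo (g_1, g_2, g_3) in that order:
  leading term x^{2}y^{2}: subtract (y)·g_1 from x^{2}y^{2} + xy^{3} + xy^{2} + y^{3} → xy^{3} + xy + y^{3} + y^{2}
  leading term xy^{3}: subtract (y^{3})·g_2 from xy^{3} + xy + y^{3} + y^{2} → xy + y^{4} + y^{3} + y^{2}
  leading term xy: subtract (y)·g_2 from xy + y^{4} + y^{3} + y^{2} → y^{4} + y^{3}
  leading term y^{4}: subtract (y)·g_3 from y^{4} + y^{3} → 0
The remainder is 0, so this S-polynomial contributes no new basis element.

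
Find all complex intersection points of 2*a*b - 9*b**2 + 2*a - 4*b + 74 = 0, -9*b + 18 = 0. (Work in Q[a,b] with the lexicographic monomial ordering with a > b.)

Compute a lex Gröbner basis by Buchberger's algorithm.
f_1 = 2*a*b + 2*a - 9*b**2 - 4*b + 74, LT = a*b.
f_2 = -9*b + 18, LT = b.

S(f_1,f_2): lcm = a*b. S = 3*a - 9/2*b**2 - 2*b + 37.
  leading term a: no divisor's leading term divides it; move 3*a to the remainder.
  leading term b**2: subtract (1/2*b)·f_2 from -9/2*b**2 - 2*b + 37 → -11*b + 37
  leading term b: subtract (11/9)·f_2 from -11*b + 37 → 15
  leading term 1: no divisor's leading term divides it; move 15 to the remainder.
  remainder 3*a + 15 ≠ 0; add h_3 = 3*a + 15 to the basis.

The other S-polynomials (S(f_1,h_3), S(f_2,h_3)) all reduce to 0 modulo the current basis, so we have a Gröbner basis.
Inter-reduce: drop elements whose leading term is divisible by another's, tail-reduce, and make monic.
Reduced Gröbner basis: {a + 5, b - 2}.

From the last basis element, b - 2 = 0, so b takes values in {2}. Each choice, substituted upward through the basis, yields the corresponding point(s) of the solution set.
  b = 2: the earlier basis element becomes a + 5 = 0, giving a = -5 — point (-5, 2).
Substituting each solution back into the original system confirms all equations vanish.

{(-5, 2)}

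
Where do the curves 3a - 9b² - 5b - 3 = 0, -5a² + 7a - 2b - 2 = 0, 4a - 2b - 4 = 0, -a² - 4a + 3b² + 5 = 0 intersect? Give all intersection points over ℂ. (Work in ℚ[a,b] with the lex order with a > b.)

Compute a lex Gröbner basis by Buchberger's algorithm.
f_1 = 3a - 9b² - 5b - 3, LT = a.
f_2 = -5a² + 7a - 2b - 2, LT = a².
f_3 = 4a - 2b - 4, LT = a.
f_4 = -a² - 4a + 3b² + 5, LT = a².

S(f_1,f_2): lcm = a². S = -3ab² - 5/3ab + ⅖a - ⅖b - ⅖.
  leading term ab²: subtract (-b²)·f_1 from -3ab² - 5/3ab + ⅖a - ⅖b - ⅖ → -5/3ab + ⅖a - 9b⁴ - 5b³ - 3b² - ⅖b - ⅖
  leading term ab: subtract (-5/9b)·f_1 from -5/3ab + ⅖a - 9b⁴ - 5b³ - 3b² - ⅖b - ⅖ → ⅖a - 9b⁴ - 10b³ - 52/9b² - 31/15b - ⅖
  leading term a: subtract (2/15)·f_1 from ⅖a - 9b⁴ - 10b³ - 52/9b² - 31/15b - ⅖ → -9b⁴ - 10b³ - 206/45b² - 7/5b
  leading term b⁴: no divisor's leading term divides it; move -9b⁴ to the remainder.
  leading term b³: no divisor's leading term divides it; move -10b³ to the remainder.
  leading term b²: no divisor's leading term divides it; move -206/45b² to the remainder.
  leading term b: no divisor's leading term divides it; move -7/5b to the remainder.
  remainder -9b⁴ - 10b³ - 206/45b² - 7/5b ≠ 0; add h_5 = -9b⁴ - 10b³ - 206/45b² - 7/5b to the basis.

S(f_1,f_3): lcm = a. S = -3b² - 7/6b.
  leading term b²: no divisor's leading term divides it; move -3b² to the remainder.
  leading term b: no divisor's leading term divides it; move -7/6b to the remainder.
  remainder -3b² - 7/6b ≠ 0; add h_6 = -3b² - 7/6b to the basis.

S(f_1,f_4): lcm = a². S = -3ab² - 5/3ab - 5a + 3b² + 5.
  leading term ab²: subtract (-b²)·f_1 from -3ab² - 5/3ab - 5a + 3b² + 5 → -5/3ab - 5a - 9b⁴ - 5b³ + 5
  leading term ab: subtract (-5/9b)·f_1 from -5/3ab - 5a - 9b⁴ - 5b³ + 5 → -5a - 9b⁴ - 10b³ - 25/9b² - 5/3b + 5
  leading term a: subtract (-5/3)·f_1 from -5a - 9b⁴ - 10b³ - 25/9b² - 5/3b + 5 → -9b⁴ - 10b³ - 160/9b² - 10b
  leading term b⁴: subtract (1)·h_5 from -9b⁴ - 10b³ - 160/9b² - 10b → -66/5b² - 43/5b
  leading term b²: subtract (22/5)·h_6 from -66/5b² - 43/5b → -52/15b
  leading term b: no divisor's leading term divides it; move -52/15b to the remainder.
  remainder -52/15b ≠ 0; add h_7 = -52/15b to the basis.

The other S-polynomials (S(f_2,f_3), S(f_2,f_4), S(f_3,f_4), S(f_1,h_5), S(f_2,h_5), S(f_3,h_5), S(f_4,h_5), S(f_1,h_6), S(f_2,h_6), S(f_3,h_6), S(f_4,h_6), S(h_5,h_6), S(f_1,h_7), S(f_2,h_7), S(f_3,h_7), S(f_4,h_7), S(h_5,h_7), S(h_6,h_7)) all reduce to 0 modulo the current basis, so we have a Gröbner basis.
Inter-reduce: drop elements whose leading term is divisible by another's, tail-reduce, and make monic.
Reduced Gröbner basis: {a - 1, b}.

From the last basis element, b = 0, so b takes values in {0}. Each choice, substituted upward through the basis, yields the corresponding point(s) of the solution set.
  b = 0: the earlier basis element becomes a - 1 = 0, giving a = 1 — point (1, 0).
Substituting each solution back into the original system confirms all equations vanish.

{(1, 0)}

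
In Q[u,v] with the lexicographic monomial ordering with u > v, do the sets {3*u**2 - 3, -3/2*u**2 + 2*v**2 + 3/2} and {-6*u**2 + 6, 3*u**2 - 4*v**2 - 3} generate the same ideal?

Yes, the ideals are equal.

Since reduced Gröbner bases are canonical representatives of ideals under a given ordering, it suffices to compute and compare them.
Buchberger on the first generating set:
f_1 = 3*u**2 - 3, LT = u**2.
f_2 = -3/2*u**2 + 2*v**2 + 3/2, LT = u**2.

S(f_1,f_2): lcm = u**2. S = 4/3*v**2.
  leading term v**2: no divisor's leading term divides it; move 4/3*v**2 to the remainder.
  remainder 4/3*v**2 ≠ 0; add g_3 = 4/3*v**2 to the basis.

S(f_1,g_3): leading monomials are coprime, so the S-polynomial reduces to 0 (Buchberger's first criterion).
S(f_2,g_3): leading monomials are coprime, so the S-polynomial reduces to 0 (Buchberger's first criterion).
Every S-polynomial of the final basis reduces to 0, so we have a Gröbner basis.
Inter-reduce: drop elements whose leading term is divisible by another's, tail-reduce, and make monic.
Reduced Gröbner basis: {u**2 - 1, v**2}.

Buchberger on the second generating set:
h_1 = -6*u**2 + 6, LT = u**2.
h_2 = 3*u**2 - 4*v**2 - 3, LT = u**2.

S(h_1,h_2): lcm = u**2. S = 4/3*v**2.
  leading term v**2: no divisor's leading term divides it; move 4/3*v**2 to the remainder.
  remainder 4/3*v**2 ≠ 0; add k_3 = 4/3*v**2 to the basis.

S(h_1,k_3): leading monomials are coprime, so the S-polynomial reduces to 0 (Buchberger's first criterion).
S(h_2,k_3): leading monomials are coprime, so the S-polynomial reduces to 0 (Buchberger's first criterion).
Every S-polynomial of the final basis reduces to 0, so we have a Gröbner basis.
Inter-reduce: drop elements whose leading term is divisible by another's, tail-reduce, and make monic.
Reduced Gröbner basis: {u**2 - 1, v**2}.

The two bases agree; hence the ideals are identical.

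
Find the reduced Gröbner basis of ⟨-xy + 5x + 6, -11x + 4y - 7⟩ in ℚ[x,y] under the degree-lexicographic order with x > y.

f_1 = -xy + 5x + 6, LT = xy.
f_2 = -11x + 4y - 7, LT = x.

S(f_1,f_2): lcm = xy. S = 4/11y² - 5x - 7/11y - 6.
  leading term y²: no divisor's leading term divides it; move 4/11y² to the remainder.
  leading term x: subtract (5/11)·f_2 from -5x - 7/11y - 6 → -27/11y - 31/11
  leading term y: no divisor's leading term divides it; move -27/11y to the remainder.
  leading term 1: no divisor's leading term divides it; move -31/11 to the remainder.
  remainder 4/11y² - 27/11y - 31/11 ≠ 0; add g_3 = 4/11y² - 27/11y - 31/11 to the basis.

The other S-polynomials (S(f_1,g_3), S(f_2,g_3)) all reduce to 0 modulo the current basis, so we have a Gröbner basis.
Inter-reduce: drop elements whose leading term is divisible by another's, tail-reduce, and make monic.

G = {y² - 27/4y - 31/4, x - 4/11y + 7/11}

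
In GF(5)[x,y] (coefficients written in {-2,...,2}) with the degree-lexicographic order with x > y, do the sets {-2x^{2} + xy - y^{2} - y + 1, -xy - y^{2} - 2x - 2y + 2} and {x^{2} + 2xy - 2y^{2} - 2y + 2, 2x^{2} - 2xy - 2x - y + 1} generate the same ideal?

Yes, the ideals are equal.

Since reduced Gröbner bases are canonical representatives of ideals under a given ordering, it suffices to compute and compare them.
Buchberger on the first generating set:
f_1 = -2x^{2} + xy - y^{2} - y + 1, LT = x^{2}.
f_2 = -xy - y^{2} - 2x - 2y + 2, LT = xy.

S(f_1,f_2): lcm = x^{2}y. S = xy^{2} - 2y^{3} - 2x^{2} - 2xy - 2y^{2} + 2x + 2y.
  leading term xy^{2}: subtract (-y)·f_2 from xy^{2} - 2y^{3} - 2x^{2} - 2xy - 2y^{2} + 2x + 2y → 2y^{3} - 2x^{2} + xy + y^{2} + 2x - y
  leading term y^{3}: no divisor's leading term divides it; move 2y^{3} to the remainder.
  leading term x^{2}: subtract (1)·f_1 from -2x^{2} + xy + y^{2} + 2x - y → 2y^{2} + 2x - 1
  leading term y^{2}: no divisor's leading term divides it; move 2y^{2} to the remainder.
  leading term x: no divisor's leading term divides it; move 2x to the remainder.
  leading term 1: no divisor's leading term divides it; move -1 to the remainder.
  remainder 2y^{3} + 2y^{2} + 2x - 1 ≠ 0; add g_3 = 2y^{3} + 2y^{2} + 2x - 1 to the basis.

S(f_1,g_3): leading monomials are coprime, so the S-polynomial reduces to 0 (Buchberger's first criterion).
S(f_2,g_3): lcm = xy^{3}. S = y^{4} + xy^{2} + 2y^{3} - x^{2} - 2y^{2} - 2x.
  leading term y^{4}: subtract (-2y)·g_3 from y^{4} + xy^{2} + 2y^{3} - x^{2} - 2y^{2} - 2x → xy^{2} + y^{3} - x^{2} - xy - 2y^{2} - 2x - 2y
  leading term xy^{2}: subtract (-y)·f_2 from xy^{2} + y^{3} - x^{2} - xy - 2y^{2} - 2x - 2y → -x^{2} + 2xy + y^{2} - 2x
  leading term x^{2}: subtract (-2)·f_1 from -x^{2} + 2xy + y^{2} - 2x → -xy - y^{2} - 2x - 2y + 2
  leading term xy: subtract (1)·f_2 from -xy - y^{2} - 2x - 2y + 2 → 0
  remainder 0.

Every S-polynomial of the final basis reduces to 0, so we have a Gröbner basis.
Inter-reduce: drop elements whose leading term is divisible by another's, tail-reduce, and make monic.
Reduced Gröbner basis: {y^{3} + y^{2} + x + 2, x^{2} + y^{2} + x - y + 1, xy + y^{2} + 2x + 2y - 2}.

Buchberger on the second generating set:
h_1 = x^{2} + 2xy - 2y^{2} - 2y + 2, LT = x^{2}.
h_2 = 2x^{2} - 2xy - 2x - y + 1, LT = x^{2}.

S(h_1,h_2): lcm = x^{2}. S = -2xy - 2y^{2} + x + y - 1.
  leading term xy: no divisor's leading term divides it; move -2xy to the remainder.
  leading term y^{2}: no divisor's leading term divides it; move -2y^{2} to the remainder.
  leading term x: no divisor's leading term divides it; move x to the remainder.
  leading term y: no divisor's leading term divides it; move y to the remainder.
  leading term 1: no divisor's leading term divides it; move -1 to the remainder.
  remainder -2xy - 2y^{2} + x + y - 1 ≠ 0; add k_3 = -2xy - 2y^{2} + x + y - 1 to the basis.

S(h_1,k_3): lcm = x^{2}y. S = xy^{2} - 2y^{3} - 2x^{2} - 2xy - 2y^{2} + 2x + 2y.
  leading term xy^{2}: subtract (2y)·k_3 from xy^{2} - 2y^{3} - 2x^{2} - 2xy - 2y^{2} + 2x + 2y → 2y^{3} - 2x^{2} + xy + y^{2} + 2x - y
  leading term y^{3}: no divisor's leading term divides it; move 2y^{3} to the remainder.
  leading term x^{2}: subtract (-2)·h_1 from -2x^{2} + xy + y^{2} + 2x - y → 2y^{2} + 2x - 1
  leading term y^{2}: no divisor's leading term divides it; move 2y^{2} to the remainder.
  leading term x: no divisor's leading term divides it; move 2x to the remainder.
  leading term 1: no divisor's leading term divides it; move -1 to the remainder.
  remainder 2y^{3} + 2y^{2} + 2x - 1 ≠ 0; add k_4 = 2y^{3} + 2y^{2} + 2x - 1 to the basis.

S(h_2,k_3): lcm = x^{2}y. S = -2xy^{2} - 2x^{2} + 2xy + 2y^{2} + 2x - 2y.
  leading term xy^{2}: subtract (y)·k_3 from -2xy^{2} - 2x^{2} + 2xy + 2y^{2} + 2x - 2y → 2y^{3} - 2x^{2} + xy + y^{2} + 2x - y
  leading term y^{3}: subtract (1)·k_4 from 2y^{3} - 2x^{2} + xy + y^{2} + 2x - y → -2x^{2} + xy - y^{2} - y + 1
  leading term x^{2}: subtract (-2)·h_1 from -2x^{2} + xy - y^{2} - y + 1 → 0
  remainder 0.

S(h_1,k_4): leading monomials are coprime, so the S-polynomial reduces to 0 (Buchberger's first criterion).
S(h_2,k_4): leading monomials are coprime, so the S-polynomial reduces to 0 (Buchberger's first criterion).
S(k_3,k_4): lcm = xy^{3}. S = y^{4} + xy^{2} + 2y^{3} - x^{2} - 2y^{2} - 2x.
  leading term y^{4}: subtract (-2y)·k_4 from y^{4} + xy^{2} + 2y^{3} - x^{2} - 2y^{2} - 2x → xy^{2} + y^{3} - x^{2} - xy - 2y^{2} - 2x - 2y
  leading term xy^{2}: subtract (2y)·k_3 from xy^{2} + y^{3} - x^{2} - xy - 2y^{2} - 2x - 2y → -x^{2} + 2xy + y^{2} - 2x
  leading term x^{2}: subtract (-1)·h_1 from -x^{2} + 2xy + y^{2} - 2x → -xy - y^{2} - 2x - 2y + 2
  leading term xy: subtract (-2)·k_3 from -xy - y^{2} - 2x - 2y + 2 → 0
  remainder 0.

Every S-polynomial of the final basis reduces to 0, so we have a Gröbner basis.
Inter-reduce: drop elements whose leading term is divisible by another's, tail-reduce, and make monic.
Reduced Gröbner basis: {y^{3} + y^{2} + x + 2, x^{2} + y^{2} + x - y + 1, xy + y^{2} + 2x + 2y - 2}.

Same reduced basis, so the two generating sets span the same ideal.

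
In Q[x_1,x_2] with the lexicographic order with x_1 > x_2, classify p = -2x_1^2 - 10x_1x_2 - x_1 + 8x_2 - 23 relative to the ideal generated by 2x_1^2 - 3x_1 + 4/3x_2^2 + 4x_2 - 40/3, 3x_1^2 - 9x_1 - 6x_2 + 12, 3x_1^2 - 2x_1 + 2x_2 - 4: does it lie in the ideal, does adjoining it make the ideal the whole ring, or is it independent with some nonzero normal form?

Adjoining -2x_1^2 - 10x_1x_2 - x_1 + 8x_2 - 23 makes the ideal the whole ring: the system is inconsistent.

First compute the reduced Gröbner basis of I by Buchberger's algorithm.
f_1 = 2x_1^2 - 3x_1 + 4/3x_2^2 + 4x_2 - 40/3, LT = x_1^2.
f_2 = 3x_1^2 - 9x_1 - 6x_2 + 12, LT = x_1^2.
f_3 = 3x_1^2 - 2x_1 + 2x_2 - 4, LT = x_1^2.

S(f_1,f_2): lcm = x_1^2. S = 3/2x_1 + 2/3x_2^2 + 4x_2 - 32/3.
  leading term x_1: no divisor's leading term divides it; move 3/2x_1 to the remainder.
  leading term x_2^2: no divisor's leading term divides it; move 2/3x_2^2 to the remainder.
  leading term x_2: no divisor's leading term divides it; move 4x_2 to the remainder.
  leading term 1: no divisor's leading term divides it; move -32/3 to the remainder.
  remainder 3/2x_1 + 2/3x_2^2 + 4x_2 - 32/3 ≠ 0; add h_4 = 3/2x_1 + 2/3x_2^2 + 4x_2 - 32/3 to the basis.

S(f_1,f_3): lcm = x_1^2. S = -5/6x_1 + 2/3x_2^2 + 4/3x_2 - 16/3.
  leading term x_1: subtract (-5/9)·h_4 from -5/6x_1 + 2/3x_2^2 + 4/3x_2 - 16/3 → 28/27x_2^2 + 32/9x_2 - 304/27
  leading term x_2^2: no divisor's leading term divides it; move 28/27x_2^2 to the remainder.
  leading term x_2: no divisor's leading term divides it; move 32/9x_2 to the remainder.
  leading term 1: no divisor's leading term divides it; move -304/27 to the remainder.
  remainder 28/27x_2^2 + 32/9x_2 - 304/27 ≠ 0; add h_5 = 28/27x_2^2 + 32/9x_2 - 304/27 to the basis.

S(f_1,h_4): lcm = x_1^2. S = -4/9x_1x_2^2 - 8/3x_1x_2 + 101/18x_1 + 2/3x_2^2 + 2x_2 - 20/3.
  leading term x_1x_2^2: subtract (-8/27x_2^2)·h_4 from -4/9x_1x_2^2 - 8/3x_1x_2 + 101/18x_1 + 2/3x_2^2 + 2x_2 - 20/3 → -8/3x_1x_2 + 101/18x_1 + 16/81x_2^4 + 32/27x_2^3 - 202/81x_2^2 + 2x_2 - 20/3
  leading term x_1x_2: subtract (-16/9x_2)·h_4 from -8/3x_1x_2 + 101/18x_1 + 16/81x_2^4 + 32/27x_2^3 - 202/81x_2^2 + 2x_2 - 20/3 → 101/18x_1 + 16/81x_2^4 + 64/27x_2^3 + 374/81x_2^2 - 458/27x_2 - 20/3
  leading term x_1: subtract (101/27)·h_4 from 101/18x_1 + 16/81x_2^4 + 64/27x_2^3 + 374/81x_2^2 - 458/27x_2 - 20/3 → 16/81x_2^4 + 64/27x_2^3 + 172/81x_2^2 - 862/27x_2 + 2692/81
  leading term x_2^4: subtract (4/21x_2^2)·h_5 from 16/81x_2^4 + 64/27x_2^3 + 172/81x_2^2 - 862/27x_2 + 2692/81 → 320/189x_2^3 + 2420/567x_2^2 - 862/27x_2 + 2692/81
  leading term x_2^3: subtract (80/49x_2)·h_5 from 320/189x_2^3 + 2420/567x_2^2 - 862/27x_2 + 2692/81 → -6100/3969x_2^2 - 17918/1323x_2 + 2692/81
  leading term x_2^2: subtract (-1525/1029)·h_5 from -6100/3969x_2^2 - 17918/1323x_2 + 2692/81 → -2838/343x_2 + 5676/343
  leading term x_2: no divisor's leading term divides it; move -2838/343x_2 to the remainder.
  leading term 1: no divisor's leading term divides it; move 5676/343 to the remainder.
  remainder -2838/343x_2 + 5676/343 ≠ 0; add h_6 = -2838/343x_2 + 5676/343 to the basis.

The other S-polynomials (S(f_2,f_3), S(f_2,h_4), S(f_3,h_4), S(f_1,h_5), S(f_2,h_5), S(f_3,h_5), S(h_4,h_5), S(f_1,h_6), S(f_2,h_6), S(f_3,h_6), S(h_4,h_6), S(h_5,h_6)) all reduce to 0 modulo the current basis, so we have a Gröbner basis.
Inter-reduce: drop elements whose leading term is divisible by another's, tail-reduce, and make monic.
Reduced Gröbner basis: {x_1, x_2 - 2}.
Label its elements g_1 = x_1, g_2 = x_2 - 2.

Reduce p = -2x_1^2 - 10x_1x_2 - x_1 + 8x_2 - 23 modulo G:
  leading term x_1^2: subtract (-2x_1)·g_1 from -2x_1^2 - 10x_1x_2 - x_1 + 8x_2 - 23 → -10x_1x_2 - x_1 + 8x_2 - 23
  leading term x_1x_2: subtract (-10x_2)·g_1 from -10x_1x_2 - x_1 + 8x_2 - 23 → -x_1 + 8x_2 - 23
  leading term x_1: subtract (-1)·g_1 from -x_1 + 8x_2 - 23 → 8x_2 - 23
  leading term x_2: subtract (8)·g_2 from 8x_2 - 23 → -7
  leading term 1: no divisor's leading term divides it; move -7 to the remainder.
  normal form = -7.
The normal form is nonzero, so p ∉ I. Since p minus its normal form lies in I, I + (p) = I + (r) where r = -7; decide whether this ideal is the whole ring.
Here r = -7 is a nonzero constant, hence a unit: 1 ∈ I + (p), the Gröbner basis of I + (p) is {1}, and the enlarged system has no common solution — adjoining p is inconsistent.

The remainder on division by a Gröbner basis is unique — it is the normal form.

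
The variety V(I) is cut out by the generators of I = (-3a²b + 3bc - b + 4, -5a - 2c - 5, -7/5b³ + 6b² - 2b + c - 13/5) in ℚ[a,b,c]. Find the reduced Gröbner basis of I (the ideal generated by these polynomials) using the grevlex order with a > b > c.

f_1 = -3a²b + 3bc - b + 4, LT = a²b.
f_2 = -5a - 2c - 5, LT = a.
f_3 = -7/5b³ + 6b² - 2b + c - 13/5, LT = b³.

S(f_1,f_2): lcm = a²b. S = -⅖abc - ab - bc + ⅓b - 4/3.
  leading term abc: subtract (2/25bc)·f_2 from -⅖abc - ab - bc + ⅓b - 4/3 → 4/25bc² - ab - ⅗bc + ⅓b - 4/3
  leading term bc²: no divisor's leading term divides it; move 4/25bc² to the remainder.
  leading term ab: subtract (⅕b)·f_2 from -ab - ⅗bc + ⅓b - 4/3 → -⅕bc + 4/3b - 4/3
  leading term bc: no divisor's leading term divides it; move -⅕bc to the remainder.
  leading term b: no divisor's leading term divides it; move 4/3b to the remainder.
  leading term 1: no divisor's leading term divides it; move -4/3 to the remainder.
  remainder 4/25bc² - ⅕bc + 4/3b - 4/3 ≠ 0; add g_4 = 4/25bc² - ⅕bc + 4/3b - 4/3 to the basis.

S(f_1,f_3): lcm = a²b³. S = 30/7a²b² - b³c - 10/7a²b + ⅓b³ + 5/7a²c - 13/7a² - 4/3b².
  leading term a²b²: subtract (-10/7b)·f_1 from 30/7a²b² - b³c - 10/7a²b + ⅓b³ + 5/7a²c - 13/7a² - 4/3b² → -b³c - 10/7a²b + ⅓b³ + 5/7a²c + 30/7b²c - 13/7a² - 58/21b² + 40/7b
  leading term b³c: subtract (5/7c)·f_3 from -b³c - 10/7a²b + ⅓b³ + 5/7a²c + 30/7b²c - 13/7a² - 58/21b² + 40/7b → -10/7a²b + ⅓b³ + 5/7a²c - 13/7a² - 58/21b² + 10/7bc - 5/7c² + 40/7b + 13/7c
  leading term a²b: subtract (10/21)·f_1 from -10/7a²b + ⅓b³ + 5/7a²c - 13/7a² - 58/21b² + 10/7bc - 5/7c² + 40/7b + 13/7c → ⅓b³ + 5/7a²c - 13/7a² - 58/21b² - 5/7c² + 130/21b + 13/7c - 40/21
  leading term b³: subtract (-5/21)·f_3 from ⅓b³ + 5/7a²c - 13/7a² - 58/21b² - 5/7c² + 130/21b + 13/7c - 40/21 → 5/7a²c - 13/7a² - 4/3b² - 5/7c² + 40/7b + 44/21c - 53/21
  leading term a²c: subtract (-1/7ac)·f_2 from 5/7a²c - 13/7a² - 4/3b² - 5/7c² + 40/7b + 44/21c - 53/21 → -2/7ac² - 13/7a² - 4/3b² - 5/7ac - 5/7c² + 40/7b + 44/21c - 53/21
  leading term ac²: subtract (2/35c²)·f_2 from -2/7ac² - 13/7a² - 4/3b² - 5/7ac - 5/7c² + 40/7b + 44/21c - 53/21 → 4/35c³ - 13/7a² - 4/3b² - 5/7ac - 3/7c² + 40/7b + 44/21c - 53/21
  leading term c³: no divisor's leading term divides it; move 4/35c³ to the remainder.
  leading term a²: subtract (13/35a)·f_2 from -13/7a² - 4/3b² - 5/7ac - 3/7c² + 40/7b + 44/21c - 53/21 → -4/3b² + 1/35ac - 3/7c² + 13/7a + 40/7b + 44/21c - 53/21
  leading term b²: no divisor's leading term divides it; move -4/3b² to the remainder.
  leading term ac: subtract (-1/175c)·f_2 from 1/35ac - 3/7c² + 13/7a + 40/7b + 44/21c - 53/21 → -11/25c² + 13/7a + 40/7b + 31/15c - 53/21
  leading term c²: no divisor's leading term divides it; move -11/25c² to the remainder.
  leading term a: subtract (-13/35)·f_2 from 13/7a + 40/7b + 31/15c - 53/21 → 40/7b + 139/105c - 92/21
  leading term b: no divisor's leading term divides it; move 40/7b to the remainder.
  leading term c: no divisor's leading term divides it; move 139/105c to the remainder.
  leading term 1: no divisor's leading term divides it; move -92/21 to the remainder.
  remainder 4/35c³ - 4/3b² - 11/25c² + 40/7b + 139/105c - 92/21 ≠ 0; add g_5 = 4/35c³ - 4/3b² - 11/25c² + 40/7b + 139/105c - 92/21 to the basis.

The other S-polynomials (S(f_2,f_3), S(f_1,g_4), S(f_2,g_4), S(f_3,g_4), S(f_1,g_5), S(f_2,g_5), S(f_3,g_5), S(g_4,g_5)) all reduce to 0 modulo the current basis, so we have a Gröbner basis.
Inter-reduce: drop elements whose leading term is divisible by another's, tail-reduce, and make monic.

G = {b³ - 30/7b² + 10/7b - 5/7c + 13/7, bc² - 5/4bc + 25/3b - 25/3, c³ - 35/3b² - 77/20c² + 50b + 139/12c - 115/3, a + ⅖c + 1}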